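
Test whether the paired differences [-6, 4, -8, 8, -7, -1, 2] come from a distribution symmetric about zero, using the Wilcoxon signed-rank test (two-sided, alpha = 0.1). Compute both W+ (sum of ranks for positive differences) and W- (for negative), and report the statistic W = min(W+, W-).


Step 1: Drop any zero differences (none here) and take |d_i|.
|d| = [6, 4, 8, 8, 7, 1, 2]
Step 2: Midrank |d_i| (ties get averaged ranks).
ranks: |6|->4, |4|->3, |8|->6.5, |8|->6.5, |7|->5, |1|->1, |2|->2
Step 3: Attach original signs; sum ranks with positive sign and with negative sign.
W+ = 3 + 6.5 + 2 = 11.5
W- = 4 + 6.5 + 5 + 1 = 16.5
(Check: W+ + W- = 28 should equal n(n+1)/2 = 28.)
Step 4: Test statistic W = min(W+, W-) = 11.5.
Step 5: Ties in |d|, so use the tie-corrected normal approximation.
        E[W] = n(n+1)/4 = 7*8/4 = 14.
        Tie groups: |d|=8 (t=2); sum(t^3 - t) = 6.
        Var[W] = n(n+1)(2n+1)/24 - sum(t^3-t)/48 = 840/24 - 6/48 = 34.875.
        z = (W - E[W]) / sqrt(Var[W]) = (11.5 - 14) / 5.9055 = -0.4233.
        Two-sided p = 2*Phi(z) = 0.672052.
Step 6: alpha = 0.1. fail to reject H0.

W+ = 11.5, W- = 16.5, W = min = 11.5, p = 0.672052, fail to reject H0.


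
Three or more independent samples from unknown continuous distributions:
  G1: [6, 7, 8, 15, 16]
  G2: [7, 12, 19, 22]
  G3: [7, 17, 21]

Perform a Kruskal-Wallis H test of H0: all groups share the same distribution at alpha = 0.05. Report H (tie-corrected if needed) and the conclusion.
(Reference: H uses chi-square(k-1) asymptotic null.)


Step 1: Combine all N = 12 observations and assign midranks.
sorted (value, group, rank): (6,G1,1), (7,G1,3), (7,G2,3), (7,G3,3), (8,G1,5), (12,G2,6), (15,G1,7), (16,G1,8), (17,G3,9), (19,G2,10), (21,G3,11), (22,G2,12)
Step 2: Sum ranks within each group.
R_1 = 24 (n_1 = 5)
R_2 = 31 (n_2 = 4)
R_3 = 23 (n_3 = 3)
Step 3: H = 12/(N(N+1)) * sum(R_i^2/n_i) - 3(N+1)
     = 12/(12*13) * (24^2/5 + 31^2/4 + 23^2/3) - 3*13
     = 0.076923 * 531.783 - 39
     = 1.906410.
Step 4: Ties present; correction factor C = 1 - 24/(12^3 - 12) = 0.986014. Corrected H = 1.906410 / 0.986014 = 1.933452.
Step 5: Under H0, H ~ chi^2(2); p-value = 0.380326.
Step 6: alpha = 0.05. fail to reject H0.

H = 1.9335, df = 2, p = 0.380326, fail to reject H0.


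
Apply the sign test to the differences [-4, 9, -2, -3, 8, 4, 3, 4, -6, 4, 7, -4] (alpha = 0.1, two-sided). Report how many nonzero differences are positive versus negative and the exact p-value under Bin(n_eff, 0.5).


Step 1: Discard zero differences. Original n = 12; n_eff = number of nonzero differences = 12.
Nonzero differences (with sign): -4, +9, -2, -3, +8, +4, +3, +4, -6, +4, +7, -4
Step 2: Count signs: positive = 7, negative = 5.
Step 3: Under H0: P(positive) = 0.5, so the number of positives S ~ Bin(12, 0.5).
Step 4: Two-sided exact p-value = sum of Bin(12,0.5) probabilities at or below the observed probability = 0.774414.
Step 5: alpha = 0.1. fail to reject H0.

n_eff = 12, pos = 7, neg = 5, p = 0.774414, fail to reject H0.


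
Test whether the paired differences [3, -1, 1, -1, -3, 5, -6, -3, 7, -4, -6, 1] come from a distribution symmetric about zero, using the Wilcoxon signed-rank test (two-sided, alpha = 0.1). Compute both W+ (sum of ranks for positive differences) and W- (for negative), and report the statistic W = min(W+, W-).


Step 1: Drop any zero differences (none here) and take |d_i|.
|d| = [3, 1, 1, 1, 3, 5, 6, 3, 7, 4, 6, 1]
Step 2: Midrank |d_i| (ties get averaged ranks).
ranks: |3|->6, |1|->2.5, |1|->2.5, |1|->2.5, |3|->6, |5|->9, |6|->10.5, |3|->6, |7|->12, |4|->8, |6|->10.5, |1|->2.5
Step 3: Attach original signs; sum ranks with positive sign and with negative sign.
W+ = 6 + 2.5 + 9 + 12 + 2.5 = 32
W- = 2.5 + 2.5 + 6 + 10.5 + 6 + 8 + 10.5 = 46
(Check: W+ + W- = 78 should equal n(n+1)/2 = 78.)
Step 4: Test statistic W = min(W+, W-) = 32.
Step 5: Ties in |d|, so use the tie-corrected normal approximation.
        E[W] = n(n+1)/4 = 12*13/4 = 39.
        Tie groups: |d|=1 (t=4), |d|=3 (t=3), |d|=6 (t=2); sum(t^3 - t) = 90.
        Var[W] = n(n+1)(2n+1)/24 - sum(t^3-t)/48 = 3900/24 - 90/48 = 160.625.
        z = (W - E[W]) / sqrt(Var[W]) = (32 - 39) / 12.6738 = -0.5523.
        Two-sided p = 2*Phi(z) = 0.580729.
Step 6: alpha = 0.1. fail to reject H0.

W+ = 32, W- = 46, W = min = 32, p = 0.580729, fail to reject H0.


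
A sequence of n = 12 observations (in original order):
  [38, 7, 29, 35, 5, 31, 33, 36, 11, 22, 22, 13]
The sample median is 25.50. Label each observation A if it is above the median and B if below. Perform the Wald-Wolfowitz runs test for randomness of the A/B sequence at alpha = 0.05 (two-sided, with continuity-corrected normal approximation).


Step 1: Compute median = 25.50; label A = above, B = below.
Labels in order: ABAABAAABBBB  (n_A = 6, n_B = 6)
Step 2: Count runs R = 6.
Step 3: Under H0 (random ordering), E[R] = 2*n_A*n_B/(n_A+n_B) + 1 = 2*6*6/12 + 1 = 7.0000.
        Var[R] = 2*n_A*n_B*(2*n_A*n_B - n_A - n_B) / ((n_A+n_B)^2 * (n_A+n_B-1)) = 4320/1584 = 2.7273.
        SD[R] = 1.6514.
Step 4: Continuity-corrected z = (R + 0.5 - E[R]) / SD[R] = (6 + 0.5 - 7.0000) / 1.6514 = -0.3028.
Step 5: Two-sided p-value via normal approximation = 2*(1 - Phi(|z|)) = 0.762069.
Step 6: alpha = 0.05. fail to reject H0.

R = 6, z = -0.3028, p = 0.762069, fail to reject H0.


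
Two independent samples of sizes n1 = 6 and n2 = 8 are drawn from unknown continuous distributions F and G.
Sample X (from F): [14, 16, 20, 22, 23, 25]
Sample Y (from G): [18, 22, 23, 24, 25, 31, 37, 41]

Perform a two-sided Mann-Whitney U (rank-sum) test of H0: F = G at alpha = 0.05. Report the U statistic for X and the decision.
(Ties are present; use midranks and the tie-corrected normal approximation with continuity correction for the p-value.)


Step 1: Combine and sort all 14 observations; assign midranks.
sorted (value, group): (14,X), (16,X), (18,Y), (20,X), (22,X), (22,Y), (23,X), (23,Y), (24,Y), (25,X), (25,Y), (31,Y), (37,Y), (41,Y)
ranks: 14->1, 16->2, 18->3, 20->4, 22->5.5, 22->5.5, 23->7.5, 23->7.5, 24->9, 25->10.5, 25->10.5, 31->12, 37->13, 41->14
Step 2: Rank sum for X: R1 = 1 + 2 + 4 + 5.5 + 7.5 + 10.5 = 30.5.
Step 3: U_X = R1 - n1(n1+1)/2 = 30.5 - 6*7/2 = 30.5 - 21 = 9.5.
       U_Y = n1*n2 - U_X = 48 - 9.5 = 38.5.
Step 4: Ties are present, so use the tie-corrected normal approximation (with continuity correction) for the p-value.
Step 5: p-value = 0.069773; compare to alpha = 0.05. fail to reject H0.

U_X = 9.5, p = 0.069773, fail to reject H0 at alpha = 0.05.


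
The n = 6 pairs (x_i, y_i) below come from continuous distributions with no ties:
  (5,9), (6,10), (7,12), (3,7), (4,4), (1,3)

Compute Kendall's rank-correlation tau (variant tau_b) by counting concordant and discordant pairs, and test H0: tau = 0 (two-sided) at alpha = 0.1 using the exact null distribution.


Step 1: Enumerate the 15 unordered pairs (i,j) with i<j and classify each by sign(x_j-x_i) * sign(y_j-y_i).
  (1,2):dx=+1,dy=+1->C; (1,3):dx=+2,dy=+3->C; (1,4):dx=-2,dy=-2->C; (1,5):dx=-1,dy=-5->C
  (1,6):dx=-4,dy=-6->C; (2,3):dx=+1,dy=+2->C; (2,4):dx=-3,dy=-3->C; (2,5):dx=-2,dy=-6->C
  (2,6):dx=-5,dy=-7->C; (3,4):dx=-4,dy=-5->C; (3,5):dx=-3,dy=-8->C; (3,6):dx=-6,dy=-9->C
  (4,5):dx=+1,dy=-3->D; (4,6):dx=-2,dy=-4->C; (5,6):dx=-3,dy=-1->C
Step 2: C = 14, D = 1, total pairs = 15.
Step 3: tau = (C - D)/(n(n-1)/2) = (14 - 1)/15 = 0.866667.
Step 4: Exact two-sided p-value (enumerate n! = 720 permutations of y under H0): p = 0.016667.
Step 5: alpha = 0.1. reject H0.

tau_b = 0.8667 (C=14, D=1), p = 0.016667, reject H0.


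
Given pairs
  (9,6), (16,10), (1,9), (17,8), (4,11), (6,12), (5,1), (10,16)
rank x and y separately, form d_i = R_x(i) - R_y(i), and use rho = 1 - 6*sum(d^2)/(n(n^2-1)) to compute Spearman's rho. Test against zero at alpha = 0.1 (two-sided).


Step 1: Rank x and y separately (midranks; no ties here).
rank(x): 9->5, 16->7, 1->1, 17->8, 4->2, 6->4, 5->3, 10->6
rank(y): 6->2, 10->5, 9->4, 8->3, 11->6, 12->7, 1->1, 16->8
Step 2: d_i = R_x(i) - R_y(i); compute d_i^2.
  (5-2)^2=9, (7-5)^2=4, (1-4)^2=9, (8-3)^2=25, (2-6)^2=16, (4-7)^2=9, (3-1)^2=4, (6-8)^2=4
sum(d^2) = 80.
Step 3: rho = 1 - 6*80 / (8*(8^2 - 1)) = 1 - 480/504 = 0.047619.
Step 4: Under H0, t = rho * sqrt((n-2)/(1-rho^2)) = 0.1168 ~ t(6).
Step 5: Two-sided p-value from the t-distribution with 6 df = 0.910849.
Step 6: alpha = 0.1. fail to reject H0.

rho = 0.0476, p = 0.910849, fail to reject H0 at alpha = 0.1.


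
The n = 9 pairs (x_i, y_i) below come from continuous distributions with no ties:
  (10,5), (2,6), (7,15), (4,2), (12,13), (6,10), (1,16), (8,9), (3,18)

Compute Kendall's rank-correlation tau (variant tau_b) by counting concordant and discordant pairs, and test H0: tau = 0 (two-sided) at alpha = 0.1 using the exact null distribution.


Step 1: Enumerate the 36 unordered pairs (i,j) with i<j and classify each by sign(x_j-x_i) * sign(y_j-y_i).
  (1,2):dx=-8,dy=+1->D; (1,3):dx=-3,dy=+10->D; (1,4):dx=-6,dy=-3->C; (1,5):dx=+2,dy=+8->C
  (1,6):dx=-4,dy=+5->D; (1,7):dx=-9,dy=+11->D; (1,8):dx=-2,dy=+4->D; (1,9):dx=-7,dy=+13->D
  (2,3):dx=+5,dy=+9->C; (2,4):dx=+2,dy=-4->D; (2,5):dx=+10,dy=+7->C; (2,6):dx=+4,dy=+4->C
  (2,7):dx=-1,dy=+10->D; (2,8):dx=+6,dy=+3->C; (2,9):dx=+1,dy=+12->C; (3,4):dx=-3,dy=-13->C
  (3,5):dx=+5,dy=-2->D; (3,6):dx=-1,dy=-5->C; (3,7):dx=-6,dy=+1->D; (3,8):dx=+1,dy=-6->D
  (3,9):dx=-4,dy=+3->D; (4,5):dx=+8,dy=+11->C; (4,6):dx=+2,dy=+8->C; (4,7):dx=-3,dy=+14->D
  (4,8):dx=+4,dy=+7->C; (4,9):dx=-1,dy=+16->D; (5,6):dx=-6,dy=-3->C; (5,7):dx=-11,dy=+3->D
  (5,8):dx=-4,dy=-4->C; (5,9):dx=-9,dy=+5->D; (6,7):dx=-5,dy=+6->D; (6,8):dx=+2,dy=-1->D
  (6,9):dx=-3,dy=+8->D; (7,8):dx=+7,dy=-7->D; (7,9):dx=+2,dy=+2->C; (8,9):dx=-5,dy=+9->D
Step 2: C = 15, D = 21, total pairs = 36.
Step 3: tau = (C - D)/(n(n-1)/2) = (15 - 21)/36 = -0.166667.
Step 4: Exact two-sided p-value (enumerate n! = 362880 permutations of y under H0): p = 0.612202.
Step 5: alpha = 0.1. fail to reject H0.

tau_b = -0.1667 (C=15, D=21), p = 0.612202, fail to reject H0.


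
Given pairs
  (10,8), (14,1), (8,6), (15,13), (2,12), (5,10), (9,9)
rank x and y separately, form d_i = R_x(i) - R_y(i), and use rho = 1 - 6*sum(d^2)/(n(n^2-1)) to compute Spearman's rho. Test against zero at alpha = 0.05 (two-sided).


Step 1: Rank x and y separately (midranks; no ties here).
rank(x): 10->5, 14->6, 8->3, 15->7, 2->1, 5->2, 9->4
rank(y): 8->3, 1->1, 6->2, 13->7, 12->6, 10->5, 9->4
Step 2: d_i = R_x(i) - R_y(i); compute d_i^2.
  (5-3)^2=4, (6-1)^2=25, (3-2)^2=1, (7-7)^2=0, (1-6)^2=25, (2-5)^2=9, (4-4)^2=0
sum(d^2) = 64.
Step 3: rho = 1 - 6*64 / (7*(7^2 - 1)) = 1 - 384/336 = -0.142857.
Step 4: Under H0, t = rho * sqrt((n-2)/(1-rho^2)) = -0.3227 ~ t(5).
Step 5: Two-sided p-value from the t-distribution with 5 df = 0.759945.
Step 6: alpha = 0.05. fail to reject H0.

rho = -0.1429, p = 0.759945, fail to reject H0 at alpha = 0.05.


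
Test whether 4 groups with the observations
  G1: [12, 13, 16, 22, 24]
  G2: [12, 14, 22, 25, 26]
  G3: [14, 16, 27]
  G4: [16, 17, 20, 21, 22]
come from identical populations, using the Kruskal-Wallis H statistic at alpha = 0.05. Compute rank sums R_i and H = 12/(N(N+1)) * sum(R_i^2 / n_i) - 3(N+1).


Step 1: Combine all N = 18 observations and assign midranks.
sorted (value, group, rank): (12,G1,1.5), (12,G2,1.5), (13,G1,3), (14,G2,4.5), (14,G3,4.5), (16,G1,7), (16,G3,7), (16,G4,7), (17,G4,9), (20,G4,10), (21,G4,11), (22,G1,13), (22,G2,13), (22,G4,13), (24,G1,15), (25,G2,16), (26,G2,17), (27,G3,18)
Step 2: Sum ranks within each group.
R_1 = 39.5 (n_1 = 5)
R_2 = 52 (n_2 = 5)
R_3 = 29.5 (n_3 = 3)
R_4 = 50 (n_4 = 5)
Step 3: H = 12/(N(N+1)) * sum(R_i^2/n_i) - 3(N+1)
     = 12/(18*19) * (39.5^2/5 + 52^2/5 + 29.5^2/3 + 50^2/5) - 3*19
     = 0.035088 * 1642.93 - 57
     = 0.646784.
Step 4: Ties present; correction factor C = 1 - 60/(18^3 - 18) = 0.989680. Corrected H = 0.646784 / 0.989680 = 0.653528.
Step 5: Under H0, H ~ chi^2(3); p-value = 0.884076.
Step 6: alpha = 0.05. fail to reject H0.

H = 0.6535, df = 3, p = 0.884076, fail to reject H0.


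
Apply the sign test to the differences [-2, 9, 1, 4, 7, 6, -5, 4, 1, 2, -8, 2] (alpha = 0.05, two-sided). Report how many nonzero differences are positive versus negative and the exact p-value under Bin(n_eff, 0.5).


Step 1: Discard zero differences. Original n = 12; n_eff = number of nonzero differences = 12.
Nonzero differences (with sign): -2, +9, +1, +4, +7, +6, -5, +4, +1, +2, -8, +2
Step 2: Count signs: positive = 9, negative = 3.
Step 3: Under H0: P(positive) = 0.5, so the number of positives S ~ Bin(12, 0.5).
Step 4: Two-sided exact p-value = sum of Bin(12,0.5) probabilities at or below the observed probability = 0.145996.
Step 5: alpha = 0.05. fail to reject H0.

n_eff = 12, pos = 9, neg = 3, p = 0.145996, fail to reject H0.


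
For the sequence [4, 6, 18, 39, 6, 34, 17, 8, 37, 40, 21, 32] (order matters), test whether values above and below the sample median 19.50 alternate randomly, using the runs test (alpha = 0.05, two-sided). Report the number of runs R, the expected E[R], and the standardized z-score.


Step 1: Compute median = 19.50; label A = above, B = below.
Labels in order: BBBABABBAAAA  (n_A = 6, n_B = 6)
Step 2: Count runs R = 6.
Step 3: Under H0 (random ordering), E[R] = 2*n_A*n_B/(n_A+n_B) + 1 = 2*6*6/12 + 1 = 7.0000.
        Var[R] = 2*n_A*n_B*(2*n_A*n_B - n_A - n_B) / ((n_A+n_B)^2 * (n_A+n_B-1)) = 4320/1584 = 2.7273.
        SD[R] = 1.6514.
Step 4: Continuity-corrected z = (R + 0.5 - E[R]) / SD[R] = (6 + 0.5 - 7.0000) / 1.6514 = -0.3028.
Step 5: Two-sided p-value via normal approximation = 2*(1 - Phi(|z|)) = 0.762069.
Step 6: alpha = 0.05. fail to reject H0.

R = 6, z = -0.3028, p = 0.762069, fail to reject H0.


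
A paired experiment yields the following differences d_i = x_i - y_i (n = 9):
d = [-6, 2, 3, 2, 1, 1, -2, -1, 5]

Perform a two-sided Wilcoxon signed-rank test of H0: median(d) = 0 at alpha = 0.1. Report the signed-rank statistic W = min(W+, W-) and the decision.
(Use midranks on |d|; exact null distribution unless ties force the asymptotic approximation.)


Step 1: Drop any zero differences (none here) and take |d_i|.
|d| = [6, 2, 3, 2, 1, 1, 2, 1, 5]
Step 2: Midrank |d_i| (ties get averaged ranks).
ranks: |6|->9, |2|->5, |3|->7, |2|->5, |1|->2, |1|->2, |2|->5, |1|->2, |5|->8
Step 3: Attach original signs; sum ranks with positive sign and with negative sign.
W+ = 5 + 7 + 5 + 2 + 2 + 8 = 29
W- = 9 + 5 + 2 = 16
(Check: W+ + W- = 45 should equal n(n+1)/2 = 45.)
Step 4: Test statistic W = min(W+, W-) = 16.
Step 5: Ties in |d|, so use the tie-corrected normal approximation.
        E[W] = n(n+1)/4 = 9*10/4 = 22.5.
        Tie groups: |d|=1 (t=3), |d|=2 (t=3); sum(t^3 - t) = 48.
        Var[W] = n(n+1)(2n+1)/24 - sum(t^3-t)/48 = 1710/24 - 48/48 = 70.25.
        z = (W - E[W]) / sqrt(Var[W]) = (16 - 22.5) / 8.3815 = -0.7755.
        Two-sided p = 2*Phi(z) = 0.438035.
Step 6: alpha = 0.1. fail to reject H0.

W+ = 29, W- = 16, W = min = 16, p = 0.438035, fail to reject H0.


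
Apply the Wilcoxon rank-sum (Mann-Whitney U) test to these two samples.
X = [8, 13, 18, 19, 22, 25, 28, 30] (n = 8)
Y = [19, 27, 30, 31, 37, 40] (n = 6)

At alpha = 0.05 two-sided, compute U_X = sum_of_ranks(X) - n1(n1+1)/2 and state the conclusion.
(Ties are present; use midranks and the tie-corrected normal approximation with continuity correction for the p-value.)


Step 1: Combine and sort all 14 observations; assign midranks.
sorted (value, group): (8,X), (13,X), (18,X), (19,X), (19,Y), (22,X), (25,X), (27,Y), (28,X), (30,X), (30,Y), (31,Y), (37,Y), (40,Y)
ranks: 8->1, 13->2, 18->3, 19->4.5, 19->4.5, 22->6, 25->7, 27->8, 28->9, 30->10.5, 30->10.5, 31->12, 37->13, 40->14
Step 2: Rank sum for X: R1 = 1 + 2 + 3 + 4.5 + 6 + 7 + 9 + 10.5 = 43.
Step 3: U_X = R1 - n1(n1+1)/2 = 43 - 8*9/2 = 43 - 36 = 7.
       U_Y = n1*n2 - U_X = 48 - 7 = 41.
Step 4: Ties are present, so use the tie-corrected normal approximation (with continuity correction) for the p-value.
Step 5: p-value = 0.032774; compare to alpha = 0.05. reject H0.

U_X = 7, p = 0.032774, reject H0 at alpha = 0.05.


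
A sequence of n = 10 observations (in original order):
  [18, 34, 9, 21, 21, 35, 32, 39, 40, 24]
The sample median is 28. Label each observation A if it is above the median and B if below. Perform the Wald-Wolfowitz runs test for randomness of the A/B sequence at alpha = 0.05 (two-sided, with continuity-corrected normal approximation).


Step 1: Compute median = 28; label A = above, B = below.
Labels in order: BABBBAAAAB  (n_A = 5, n_B = 5)
Step 2: Count runs R = 5.
Step 3: Under H0 (random ordering), E[R] = 2*n_A*n_B/(n_A+n_B) + 1 = 2*5*5/10 + 1 = 6.0000.
        Var[R] = 2*n_A*n_B*(2*n_A*n_B - n_A - n_B) / ((n_A+n_B)^2 * (n_A+n_B-1)) = 2000/900 = 2.2222.
        SD[R] = 1.4907.
Step 4: Continuity-corrected z = (R + 0.5 - E[R]) / SD[R] = (5 + 0.5 - 6.0000) / 1.4907 = -0.3354.
Step 5: Two-sided p-value via normal approximation = 2*(1 - Phi(|z|)) = 0.737316.
Step 6: alpha = 0.05. fail to reject H0.

R = 5, z = -0.3354, p = 0.737316, fail to reject H0.


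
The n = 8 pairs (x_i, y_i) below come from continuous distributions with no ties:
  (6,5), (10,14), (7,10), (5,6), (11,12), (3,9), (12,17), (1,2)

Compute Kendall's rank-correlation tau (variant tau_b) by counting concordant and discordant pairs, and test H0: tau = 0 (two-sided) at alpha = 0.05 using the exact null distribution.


Step 1: Enumerate the 28 unordered pairs (i,j) with i<j and classify each by sign(x_j-x_i) * sign(y_j-y_i).
  (1,2):dx=+4,dy=+9->C; (1,3):dx=+1,dy=+5->C; (1,4):dx=-1,dy=+1->D; (1,5):dx=+5,dy=+7->C
  (1,6):dx=-3,dy=+4->D; (1,7):dx=+6,dy=+12->C; (1,8):dx=-5,dy=-3->C; (2,3):dx=-3,dy=-4->C
  (2,4):dx=-5,dy=-8->C; (2,5):dx=+1,dy=-2->D; (2,6):dx=-7,dy=-5->C; (2,7):dx=+2,dy=+3->C
  (2,8):dx=-9,dy=-12->C; (3,4):dx=-2,dy=-4->C; (3,5):dx=+4,dy=+2->C; (3,6):dx=-4,dy=-1->C
  (3,7):dx=+5,dy=+7->C; (3,8):dx=-6,dy=-8->C; (4,5):dx=+6,dy=+6->C; (4,6):dx=-2,dy=+3->D
  (4,7):dx=+7,dy=+11->C; (4,8):dx=-4,dy=-4->C; (5,6):dx=-8,dy=-3->C; (5,7):dx=+1,dy=+5->C
  (5,8):dx=-10,dy=-10->C; (6,7):dx=+9,dy=+8->C; (6,8):dx=-2,dy=-7->C; (7,8):dx=-11,dy=-15->C
Step 2: C = 24, D = 4, total pairs = 28.
Step 3: tau = (C - D)/(n(n-1)/2) = (24 - 4)/28 = 0.714286.
Step 4: Exact two-sided p-value (enumerate n! = 40320 permutations of y under H0): p = 0.014137.
Step 5: alpha = 0.05. reject H0.

tau_b = 0.7143 (C=24, D=4), p = 0.014137, reject H0.


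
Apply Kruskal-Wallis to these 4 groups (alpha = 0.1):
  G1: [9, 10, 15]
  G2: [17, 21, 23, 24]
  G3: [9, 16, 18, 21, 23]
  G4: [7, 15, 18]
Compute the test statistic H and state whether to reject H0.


Step 1: Combine all N = 15 observations and assign midranks.
sorted (value, group, rank): (7,G4,1), (9,G1,2.5), (9,G3,2.5), (10,G1,4), (15,G1,5.5), (15,G4,5.5), (16,G3,7), (17,G2,8), (18,G3,9.5), (18,G4,9.5), (21,G2,11.5), (21,G3,11.5), (23,G2,13.5), (23,G3,13.5), (24,G2,15)
Step 2: Sum ranks within each group.
R_1 = 12 (n_1 = 3)
R_2 = 48 (n_2 = 4)
R_3 = 44 (n_3 = 5)
R_4 = 16 (n_4 = 3)
Step 3: H = 12/(N(N+1)) * sum(R_i^2/n_i) - 3(N+1)
     = 12/(15*16) * (12^2/3 + 48^2/4 + 44^2/5 + 16^2/3) - 3*16
     = 0.050000 * 1096.53 - 48
     = 6.826667.
Step 4: Ties present; correction factor C = 1 - 30/(15^3 - 15) = 0.991071. Corrected H = 6.826667 / 0.991071 = 6.888168.
Step 5: Under H0, H ~ chi^2(3); p-value = 0.075549.
Step 6: alpha = 0.1. reject H0.

H = 6.8882, df = 3, p = 0.075549, reject H0.


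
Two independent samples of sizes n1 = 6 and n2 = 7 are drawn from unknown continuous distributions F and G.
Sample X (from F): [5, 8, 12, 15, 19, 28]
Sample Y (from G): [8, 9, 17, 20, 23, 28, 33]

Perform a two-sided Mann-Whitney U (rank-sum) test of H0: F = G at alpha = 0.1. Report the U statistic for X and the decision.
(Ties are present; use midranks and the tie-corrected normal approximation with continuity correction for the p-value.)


Step 1: Combine and sort all 13 observations; assign midranks.
sorted (value, group): (5,X), (8,X), (8,Y), (9,Y), (12,X), (15,X), (17,Y), (19,X), (20,Y), (23,Y), (28,X), (28,Y), (33,Y)
ranks: 5->1, 8->2.5, 8->2.5, 9->4, 12->5, 15->6, 17->7, 19->8, 20->9, 23->10, 28->11.5, 28->11.5, 33->13
Step 2: Rank sum for X: R1 = 1 + 2.5 + 5 + 6 + 8 + 11.5 = 34.
Step 3: U_X = R1 - n1(n1+1)/2 = 34 - 6*7/2 = 34 - 21 = 13.
       U_Y = n1*n2 - U_X = 42 - 13 = 29.
Step 4: Ties are present, so use the tie-corrected normal approximation (with continuity correction) for the p-value.
Step 5: p-value = 0.282651; compare to alpha = 0.1. fail to reject H0.

U_X = 13, p = 0.282651, fail to reject H0 at alpha = 0.1.


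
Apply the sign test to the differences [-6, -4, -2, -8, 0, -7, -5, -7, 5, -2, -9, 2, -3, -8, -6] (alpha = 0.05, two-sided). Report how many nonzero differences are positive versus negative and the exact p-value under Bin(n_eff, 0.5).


Step 1: Discard zero differences. Original n = 15; n_eff = number of nonzero differences = 14.
Nonzero differences (with sign): -6, -4, -2, -8, -7, -5, -7, +5, -2, -9, +2, -3, -8, -6
Step 2: Count signs: positive = 2, negative = 12.
Step 3: Under H0: P(positive) = 0.5, so the number of positives S ~ Bin(14, 0.5).
Step 4: Two-sided exact p-value = sum of Bin(14,0.5) probabilities at or below the observed probability = 0.012939.
Step 5: alpha = 0.05. reject H0.

n_eff = 14, pos = 2, neg = 12, p = 0.012939, reject H0.


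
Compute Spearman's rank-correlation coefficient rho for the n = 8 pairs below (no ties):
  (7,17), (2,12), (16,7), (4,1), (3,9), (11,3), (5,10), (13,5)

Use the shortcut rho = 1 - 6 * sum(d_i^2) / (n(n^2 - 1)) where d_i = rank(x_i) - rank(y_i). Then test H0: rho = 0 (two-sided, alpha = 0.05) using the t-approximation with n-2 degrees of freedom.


Step 1: Rank x and y separately (midranks; no ties here).
rank(x): 7->5, 2->1, 16->8, 4->3, 3->2, 11->6, 5->4, 13->7
rank(y): 17->8, 12->7, 7->4, 1->1, 9->5, 3->2, 10->6, 5->3
Step 2: d_i = R_x(i) - R_y(i); compute d_i^2.
  (5-8)^2=9, (1-7)^2=36, (8-4)^2=16, (3-1)^2=4, (2-5)^2=9, (6-2)^2=16, (4-6)^2=4, (7-3)^2=16
sum(d^2) = 110.
Step 3: rho = 1 - 6*110 / (8*(8^2 - 1)) = 1 - 660/504 = -0.309524.
Step 4: Under H0, t = rho * sqrt((n-2)/(1-rho^2)) = -0.7973 ~ t(6).
Step 5: Two-sided p-value from the t-distribution with 6 df = 0.455645.
Step 6: alpha = 0.05. fail to reject H0.

rho = -0.3095, p = 0.455645, fail to reject H0 at alpha = 0.05.


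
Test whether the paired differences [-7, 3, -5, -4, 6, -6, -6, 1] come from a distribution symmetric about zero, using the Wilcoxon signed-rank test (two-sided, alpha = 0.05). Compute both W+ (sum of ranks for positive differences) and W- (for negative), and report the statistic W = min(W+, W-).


Step 1: Drop any zero differences (none here) and take |d_i|.
|d| = [7, 3, 5, 4, 6, 6, 6, 1]
Step 2: Midrank |d_i| (ties get averaged ranks).
ranks: |7|->8, |3|->2, |5|->4, |4|->3, |6|->6, |6|->6, |6|->6, |1|->1
Step 3: Attach original signs; sum ranks with positive sign and with negative sign.
W+ = 2 + 6 + 1 = 9
W- = 8 + 4 + 3 + 6 + 6 = 27
(Check: W+ + W- = 36 should equal n(n+1)/2 = 36.)
Step 4: Test statistic W = min(W+, W-) = 9.
Step 5: Ties in |d|, so use the tie-corrected normal approximation.
        E[W] = n(n+1)/4 = 8*9/4 = 18.
        Tie groups: |d|=6 (t=3); sum(t^3 - t) = 24.
        Var[W] = n(n+1)(2n+1)/24 - sum(t^3-t)/48 = 1224/24 - 24/48 = 50.5.
        z = (W - E[W]) / sqrt(Var[W]) = (9 - 18) / 7.1063 = -1.2665.
        Two-sided p = 2*Phi(z) = 0.205343.
Step 6: alpha = 0.05. fail to reject H0.

W+ = 9, W- = 27, W = min = 9, p = 0.205343, fail to reject H0.


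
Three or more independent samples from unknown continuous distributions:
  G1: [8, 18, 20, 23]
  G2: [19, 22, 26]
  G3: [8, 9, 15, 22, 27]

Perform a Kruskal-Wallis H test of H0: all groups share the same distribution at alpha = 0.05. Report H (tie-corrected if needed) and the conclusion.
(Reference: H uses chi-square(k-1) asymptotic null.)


Step 1: Combine all N = 12 observations and assign midranks.
sorted (value, group, rank): (8,G1,1.5), (8,G3,1.5), (9,G3,3), (15,G3,4), (18,G1,5), (19,G2,6), (20,G1,7), (22,G2,8.5), (22,G3,8.5), (23,G1,10), (26,G2,11), (27,G3,12)
Step 2: Sum ranks within each group.
R_1 = 23.5 (n_1 = 4)
R_2 = 25.5 (n_2 = 3)
R_3 = 29 (n_3 = 5)
Step 3: H = 12/(N(N+1)) * sum(R_i^2/n_i) - 3(N+1)
     = 12/(12*13) * (23.5^2/4 + 25.5^2/3 + 29^2/5) - 3*13
     = 0.076923 * 523.013 - 39
     = 1.231731.
Step 4: Ties present; correction factor C = 1 - 12/(12^3 - 12) = 0.993007. Corrected H = 1.231731 / 0.993007 = 1.240405.
Step 5: Under H0, H ~ chi^2(2); p-value = 0.537836.
Step 6: alpha = 0.05. fail to reject H0.

H = 1.2404, df = 2, p = 0.537836, fail to reject H0.


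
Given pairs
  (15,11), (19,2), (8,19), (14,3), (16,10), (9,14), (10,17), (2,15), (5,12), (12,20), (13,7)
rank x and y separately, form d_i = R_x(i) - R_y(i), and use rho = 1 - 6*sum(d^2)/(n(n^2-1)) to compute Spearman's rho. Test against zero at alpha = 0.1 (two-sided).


Step 1: Rank x and y separately (midranks; no ties here).
rank(x): 15->9, 19->11, 8->3, 14->8, 16->10, 9->4, 10->5, 2->1, 5->2, 12->6, 13->7
rank(y): 11->5, 2->1, 19->10, 3->2, 10->4, 14->7, 17->9, 15->8, 12->6, 20->11, 7->3
Step 2: d_i = R_x(i) - R_y(i); compute d_i^2.
  (9-5)^2=16, (11-1)^2=100, (3-10)^2=49, (8-2)^2=36, (10-4)^2=36, (4-7)^2=9, (5-9)^2=16, (1-8)^2=49, (2-6)^2=16, (6-11)^2=25, (7-3)^2=16
sum(d^2) = 368.
Step 3: rho = 1 - 6*368 / (11*(11^2 - 1)) = 1 - 2208/1320 = -0.672727.
Step 4: Under H0, t = rho * sqrt((n-2)/(1-rho^2)) = -2.7277 ~ t(9).
Step 5: Two-sided p-value from the t-distribution with 9 df = 0.023313.
Step 6: alpha = 0.1. reject H0.

rho = -0.6727, p = 0.023313, reject H0 at alpha = 0.1.


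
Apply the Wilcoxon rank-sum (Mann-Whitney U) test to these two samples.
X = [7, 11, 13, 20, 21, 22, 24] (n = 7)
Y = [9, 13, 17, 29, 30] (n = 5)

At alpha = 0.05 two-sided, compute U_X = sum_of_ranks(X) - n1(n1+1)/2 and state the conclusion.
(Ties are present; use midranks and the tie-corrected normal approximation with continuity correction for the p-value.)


Step 1: Combine and sort all 12 observations; assign midranks.
sorted (value, group): (7,X), (9,Y), (11,X), (13,X), (13,Y), (17,Y), (20,X), (21,X), (22,X), (24,X), (29,Y), (30,Y)
ranks: 7->1, 9->2, 11->3, 13->4.5, 13->4.5, 17->6, 20->7, 21->8, 22->9, 24->10, 29->11, 30->12
Step 2: Rank sum for X: R1 = 1 + 3 + 4.5 + 7 + 8 + 9 + 10 = 42.5.
Step 3: U_X = R1 - n1(n1+1)/2 = 42.5 - 7*8/2 = 42.5 - 28 = 14.5.
       U_Y = n1*n2 - U_X = 35 - 14.5 = 20.5.
Step 4: Ties are present, so use the tie-corrected normal approximation (with continuity correction) for the p-value.
Step 5: p-value = 0.684221; compare to alpha = 0.05. fail to reject H0.

U_X = 14.5, p = 0.684221, fail to reject H0 at alpha = 0.05.


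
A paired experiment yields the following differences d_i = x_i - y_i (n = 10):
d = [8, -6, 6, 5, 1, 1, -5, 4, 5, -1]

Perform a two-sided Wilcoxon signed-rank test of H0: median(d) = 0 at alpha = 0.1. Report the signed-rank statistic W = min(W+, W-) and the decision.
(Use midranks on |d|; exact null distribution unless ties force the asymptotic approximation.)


Step 1: Drop any zero differences (none here) and take |d_i|.
|d| = [8, 6, 6, 5, 1, 1, 5, 4, 5, 1]
Step 2: Midrank |d_i| (ties get averaged ranks).
ranks: |8|->10, |6|->8.5, |6|->8.5, |5|->6, |1|->2, |1|->2, |5|->6, |4|->4, |5|->6, |1|->2
Step 3: Attach original signs; sum ranks with positive sign and with negative sign.
W+ = 10 + 8.5 + 6 + 2 + 2 + 4 + 6 = 38.5
W- = 8.5 + 6 + 2 = 16.5
(Check: W+ + W- = 55 should equal n(n+1)/2 = 55.)
Step 4: Test statistic W = min(W+, W-) = 16.5.
Step 5: Ties in |d|, so use the tie-corrected normal approximation.
        E[W] = n(n+1)/4 = 10*11/4 = 27.5.
        Tie groups: |d|=1 (t=3), |d|=5 (t=3), |d|=6 (t=2); sum(t^3 - t) = 54.
        Var[W] = n(n+1)(2n+1)/24 - sum(t^3-t)/48 = 2310/24 - 54/48 = 95.125.
        z = (W - E[W]) / sqrt(Var[W]) = (16.5 - 27.5) / 9.7532 = -1.1278.
        Two-sided p = 2*Phi(z) = 0.259390.
Step 6: alpha = 0.1. fail to reject H0.

W+ = 38.5, W- = 16.5, W = min = 16.5, p = 0.259390, fail to reject H0.


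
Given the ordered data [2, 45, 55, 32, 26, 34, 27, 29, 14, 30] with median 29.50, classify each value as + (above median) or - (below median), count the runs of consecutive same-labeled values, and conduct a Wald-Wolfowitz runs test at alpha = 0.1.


Step 1: Compute median = 29.50; label A = above, B = below.
Labels in order: BAAABABBBA  (n_A = 5, n_B = 5)
Step 2: Count runs R = 6.
Step 3: Under H0 (random ordering), E[R] = 2*n_A*n_B/(n_A+n_B) + 1 = 2*5*5/10 + 1 = 6.0000.
        Var[R] = 2*n_A*n_B*(2*n_A*n_B - n_A - n_B) / ((n_A+n_B)^2 * (n_A+n_B-1)) = 2000/900 = 2.2222.
        SD[R] = 1.4907.
Step 4: R = E[R], so z = 0 with no continuity correction.
Step 5: Two-sided p-value via normal approximation = 2*(1 - Phi(|z|)) = 1.000000.
Step 6: alpha = 0.1. fail to reject H0.

R = 6, z = 0.0000, p = 1.000000, fail to reject H0.


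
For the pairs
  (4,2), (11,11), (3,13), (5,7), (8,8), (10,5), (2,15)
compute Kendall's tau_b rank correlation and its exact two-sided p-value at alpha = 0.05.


Step 1: Enumerate the 21 unordered pairs (i,j) with i<j and classify each by sign(x_j-x_i) * sign(y_j-y_i).
  (1,2):dx=+7,dy=+9->C; (1,3):dx=-1,dy=+11->D; (1,4):dx=+1,dy=+5->C; (1,5):dx=+4,dy=+6->C
  (1,6):dx=+6,dy=+3->C; (1,7):dx=-2,dy=+13->D; (2,3):dx=-8,dy=+2->D; (2,4):dx=-6,dy=-4->C
  (2,5):dx=-3,dy=-3->C; (2,6):dx=-1,dy=-6->C; (2,7):dx=-9,dy=+4->D; (3,4):dx=+2,dy=-6->D
  (3,5):dx=+5,dy=-5->D; (3,6):dx=+7,dy=-8->D; (3,7):dx=-1,dy=+2->D; (4,5):dx=+3,dy=+1->C
  (4,6):dx=+5,dy=-2->D; (4,7):dx=-3,dy=+8->D; (5,6):dx=+2,dy=-3->D; (5,7):dx=-6,dy=+7->D
  (6,7):dx=-8,dy=+10->D
Step 2: C = 8, D = 13, total pairs = 21.
Step 3: tau = (C - D)/(n(n-1)/2) = (8 - 13)/21 = -0.238095.
Step 4: Exact two-sided p-value (enumerate n! = 5040 permutations of y under H0): p = 0.561905.
Step 5: alpha = 0.05. fail to reject H0.

tau_b = -0.2381 (C=8, D=13), p = 0.561905, fail to reject H0.


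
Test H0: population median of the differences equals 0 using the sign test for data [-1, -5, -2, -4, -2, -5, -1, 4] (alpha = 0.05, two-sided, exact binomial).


Step 1: Discard zero differences. Original n = 8; n_eff = number of nonzero differences = 8.
Nonzero differences (with sign): -1, -5, -2, -4, -2, -5, -1, +4
Step 2: Count signs: positive = 1, negative = 7.
Step 3: Under H0: P(positive) = 0.5, so the number of positives S ~ Bin(8, 0.5).
Step 4: Two-sided exact p-value = sum of Bin(8,0.5) probabilities at or below the observed probability = 0.070312.
Step 5: alpha = 0.05. fail to reject H0.

n_eff = 8, pos = 1, neg = 7, p = 0.070312, fail to reject H0.


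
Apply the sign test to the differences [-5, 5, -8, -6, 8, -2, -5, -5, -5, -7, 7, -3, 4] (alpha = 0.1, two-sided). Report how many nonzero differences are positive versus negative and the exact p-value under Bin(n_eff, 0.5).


Step 1: Discard zero differences. Original n = 13; n_eff = number of nonzero differences = 13.
Nonzero differences (with sign): -5, +5, -8, -6, +8, -2, -5, -5, -5, -7, +7, -3, +4
Step 2: Count signs: positive = 4, negative = 9.
Step 3: Under H0: P(positive) = 0.5, so the number of positives S ~ Bin(13, 0.5).
Step 4: Two-sided exact p-value = sum of Bin(13,0.5) probabilities at or below the observed probability = 0.266846.
Step 5: alpha = 0.1. fail to reject H0.

n_eff = 13, pos = 4, neg = 9, p = 0.266846, fail to reject H0.


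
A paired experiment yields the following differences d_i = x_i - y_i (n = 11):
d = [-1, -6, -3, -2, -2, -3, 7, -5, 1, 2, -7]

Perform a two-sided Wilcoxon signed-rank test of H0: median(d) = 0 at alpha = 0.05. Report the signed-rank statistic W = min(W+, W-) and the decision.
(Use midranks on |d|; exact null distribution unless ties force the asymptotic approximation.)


Step 1: Drop any zero differences (none here) and take |d_i|.
|d| = [1, 6, 3, 2, 2, 3, 7, 5, 1, 2, 7]
Step 2: Midrank |d_i| (ties get averaged ranks).
ranks: |1|->1.5, |6|->9, |3|->6.5, |2|->4, |2|->4, |3|->6.5, |7|->10.5, |5|->8, |1|->1.5, |2|->4, |7|->10.5
Step 3: Attach original signs; sum ranks with positive sign and with negative sign.
W+ = 10.5 + 1.5 + 4 = 16
W- = 1.5 + 9 + 6.5 + 4 + 4 + 6.5 + 8 + 10.5 = 50
(Check: W+ + W- = 66 should equal n(n+1)/2 = 66.)
Step 4: Test statistic W = min(W+, W-) = 16.
Step 5: Ties in |d|, so use the tie-corrected normal approximation.
        E[W] = n(n+1)/4 = 11*12/4 = 33.
        Tie groups: |d|=1 (t=2), |d|=2 (t=3), |d|=3 (t=2), |d|=7 (t=2); sum(t^3 - t) = 42.
        Var[W] = n(n+1)(2n+1)/24 - sum(t^3-t)/48 = 3036/24 - 42/48 = 125.625.
        z = (W - E[W]) / sqrt(Var[W]) = (16 - 33) / 11.2083 = -1.5167.
        Two-sided p = 2*Phi(z) = 0.129333.
Step 6: alpha = 0.05. fail to reject H0.

W+ = 16, W- = 50, W = min = 16, p = 0.129333, fail to reject H0.


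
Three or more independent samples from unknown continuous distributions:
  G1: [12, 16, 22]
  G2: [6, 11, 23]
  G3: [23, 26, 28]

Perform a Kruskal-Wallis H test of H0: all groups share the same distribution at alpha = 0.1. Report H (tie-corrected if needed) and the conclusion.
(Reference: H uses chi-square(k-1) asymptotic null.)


Step 1: Combine all N = 9 observations and assign midranks.
sorted (value, group, rank): (6,G2,1), (11,G2,2), (12,G1,3), (16,G1,4), (22,G1,5), (23,G2,6.5), (23,G3,6.5), (26,G3,8), (28,G3,9)
Step 2: Sum ranks within each group.
R_1 = 12 (n_1 = 3)
R_2 = 9.5 (n_2 = 3)
R_3 = 23.5 (n_3 = 3)
Step 3: H = 12/(N(N+1)) * sum(R_i^2/n_i) - 3(N+1)
     = 12/(9*10) * (12^2/3 + 9.5^2/3 + 23.5^2/3) - 3*10
     = 0.133333 * 262.167 - 30
     = 4.955556.
Step 4: Ties present; correction factor C = 1 - 6/(9^3 - 9) = 0.991667. Corrected H = 4.955556 / 0.991667 = 4.997199.
Step 5: Under H0, H ~ chi^2(2); p-value = 0.082200.
Step 6: alpha = 0.1. reject H0.

H = 4.9972, df = 2, p = 0.082200, reject H0.


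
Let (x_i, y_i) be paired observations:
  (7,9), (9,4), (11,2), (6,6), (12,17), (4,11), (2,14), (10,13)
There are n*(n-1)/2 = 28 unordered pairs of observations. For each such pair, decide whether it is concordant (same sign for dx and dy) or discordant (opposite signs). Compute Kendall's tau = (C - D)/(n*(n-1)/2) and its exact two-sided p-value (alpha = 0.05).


Step 1: Enumerate the 28 unordered pairs (i,j) with i<j and classify each by sign(x_j-x_i) * sign(y_j-y_i).
  (1,2):dx=+2,dy=-5->D; (1,3):dx=+4,dy=-7->D; (1,4):dx=-1,dy=-3->C; (1,5):dx=+5,dy=+8->C
  (1,6):dx=-3,dy=+2->D; (1,7):dx=-5,dy=+5->D; (1,8):dx=+3,dy=+4->C; (2,3):dx=+2,dy=-2->D
  (2,4):dx=-3,dy=+2->D; (2,5):dx=+3,dy=+13->C; (2,6):dx=-5,dy=+7->D; (2,7):dx=-7,dy=+10->D
  (2,8):dx=+1,dy=+9->C; (3,4):dx=-5,dy=+4->D; (3,5):dx=+1,dy=+15->C; (3,6):dx=-7,dy=+9->D
  (3,7):dx=-9,dy=+12->D; (3,8):dx=-1,dy=+11->D; (4,5):dx=+6,dy=+11->C; (4,6):dx=-2,dy=+5->D
  (4,7):dx=-4,dy=+8->D; (4,8):dx=+4,dy=+7->C; (5,6):dx=-8,dy=-6->C; (5,7):dx=-10,dy=-3->C
  (5,8):dx=-2,dy=-4->C; (6,7):dx=-2,dy=+3->D; (6,8):dx=+6,dy=+2->C; (7,8):dx=+8,dy=-1->D
Step 2: C = 12, D = 16, total pairs = 28.
Step 3: tau = (C - D)/(n(n-1)/2) = (12 - 16)/28 = -0.142857.
Step 4: Exact two-sided p-value (enumerate n! = 40320 permutations of y under H0): p = 0.719544.
Step 5: alpha = 0.05. fail to reject H0.

tau_b = -0.1429 (C=12, D=16), p = 0.719544, fail to reject H0.


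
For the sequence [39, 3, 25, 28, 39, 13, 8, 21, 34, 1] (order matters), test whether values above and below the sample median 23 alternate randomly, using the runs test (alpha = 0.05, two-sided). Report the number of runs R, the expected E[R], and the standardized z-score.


Step 1: Compute median = 23; label A = above, B = below.
Labels in order: ABAAABBBAB  (n_A = 5, n_B = 5)
Step 2: Count runs R = 6.
Step 3: Under H0 (random ordering), E[R] = 2*n_A*n_B/(n_A+n_B) + 1 = 2*5*5/10 + 1 = 6.0000.
        Var[R] = 2*n_A*n_B*(2*n_A*n_B - n_A - n_B) / ((n_A+n_B)^2 * (n_A+n_B-1)) = 2000/900 = 2.2222.
        SD[R] = 1.4907.
Step 4: R = E[R], so z = 0 with no continuity correction.
Step 5: Two-sided p-value via normal approximation = 2*(1 - Phi(|z|)) = 1.000000.
Step 6: alpha = 0.05. fail to reject H0.

R = 6, z = 0.0000, p = 1.000000, fail to reject H0.


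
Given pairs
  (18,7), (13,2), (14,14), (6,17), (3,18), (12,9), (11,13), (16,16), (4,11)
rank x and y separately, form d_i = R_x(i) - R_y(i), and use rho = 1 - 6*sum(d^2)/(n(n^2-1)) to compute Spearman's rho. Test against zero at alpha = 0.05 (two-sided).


Step 1: Rank x and y separately (midranks; no ties here).
rank(x): 18->9, 13->6, 14->7, 6->3, 3->1, 12->5, 11->4, 16->8, 4->2
rank(y): 7->2, 2->1, 14->6, 17->8, 18->9, 9->3, 13->5, 16->7, 11->4
Step 2: d_i = R_x(i) - R_y(i); compute d_i^2.
  (9-2)^2=49, (6-1)^2=25, (7-6)^2=1, (3-8)^2=25, (1-9)^2=64, (5-3)^2=4, (4-5)^2=1, (8-7)^2=1, (2-4)^2=4
sum(d^2) = 174.
Step 3: rho = 1 - 6*174 / (9*(9^2 - 1)) = 1 - 1044/720 = -0.450000.
Step 4: Under H0, t = rho * sqrt((n-2)/(1-rho^2)) = -1.3332 ~ t(7).
Step 5: Two-sided p-value from the t-distribution with 7 df = 0.224216.
Step 6: alpha = 0.05. fail to reject H0.

rho = -0.4500, p = 0.224216, fail to reject H0 at alpha = 0.05.


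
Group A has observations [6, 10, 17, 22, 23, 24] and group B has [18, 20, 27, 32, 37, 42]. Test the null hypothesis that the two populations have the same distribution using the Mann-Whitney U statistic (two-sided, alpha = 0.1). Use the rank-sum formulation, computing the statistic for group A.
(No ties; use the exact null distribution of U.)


Step 1: Combine and sort all 12 observations; assign midranks.
sorted (value, group): (6,X), (10,X), (17,X), (18,Y), (20,Y), (22,X), (23,X), (24,X), (27,Y), (32,Y), (37,Y), (42,Y)
ranks: 6->1, 10->2, 17->3, 18->4, 20->5, 22->6, 23->7, 24->8, 27->9, 32->10, 37->11, 42->12
Step 2: Rank sum for X: R1 = 1 + 2 + 3 + 6 + 7 + 8 = 27.
Step 3: U_X = R1 - n1(n1+1)/2 = 27 - 6*7/2 = 27 - 21 = 6.
       U_Y = n1*n2 - U_X = 36 - 6 = 30.
Step 4: No ties, so the exact null distribution of U (based on enumerating the C(12,6) = 924 equally likely rank assignments) gives the two-sided p-value.
Step 5: p-value = 0.064935; compare to alpha = 0.1. reject H0.

U_X = 6, p = 0.064935, reject H0 at alpha = 0.1.


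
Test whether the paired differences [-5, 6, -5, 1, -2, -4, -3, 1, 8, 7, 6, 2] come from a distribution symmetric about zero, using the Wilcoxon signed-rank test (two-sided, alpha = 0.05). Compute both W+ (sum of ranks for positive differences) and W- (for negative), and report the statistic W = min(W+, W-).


Step 1: Drop any zero differences (none here) and take |d_i|.
|d| = [5, 6, 5, 1, 2, 4, 3, 1, 8, 7, 6, 2]
Step 2: Midrank |d_i| (ties get averaged ranks).
ranks: |5|->7.5, |6|->9.5, |5|->7.5, |1|->1.5, |2|->3.5, |4|->6, |3|->5, |1|->1.5, |8|->12, |7|->11, |6|->9.5, |2|->3.5
Step 3: Attach original signs; sum ranks with positive sign and with negative sign.
W+ = 9.5 + 1.5 + 1.5 + 12 + 11 + 9.5 + 3.5 = 48.5
W- = 7.5 + 7.5 + 3.5 + 6 + 5 = 29.5
(Check: W+ + W- = 78 should equal n(n+1)/2 = 78.)
Step 4: Test statistic W = min(W+, W-) = 29.5.
Step 5: Ties in |d|, so use the tie-corrected normal approximation.
        E[W] = n(n+1)/4 = 12*13/4 = 39.
        Tie groups: |d|=1 (t=2), |d|=2 (t=2), |d|=5 (t=2), |d|=6 (t=2); sum(t^3 - t) = 24.
        Var[W] = n(n+1)(2n+1)/24 - sum(t^3-t)/48 = 3900/24 - 24/48 = 162.
        z = (W - E[W]) / sqrt(Var[W]) = (29.5 - 39) / 12.7279 = -0.7464.
        Two-sided p = 2*Phi(z) = 0.455432.
Step 6: alpha = 0.05. fail to reject H0.

W+ = 48.5, W- = 29.5, W = min = 29.5, p = 0.455432, fail to reject H0.


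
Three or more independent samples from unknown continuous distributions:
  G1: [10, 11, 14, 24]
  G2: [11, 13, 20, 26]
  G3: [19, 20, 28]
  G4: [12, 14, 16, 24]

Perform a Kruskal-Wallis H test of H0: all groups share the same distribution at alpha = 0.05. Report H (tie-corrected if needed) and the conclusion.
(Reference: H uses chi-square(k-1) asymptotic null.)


Step 1: Combine all N = 15 observations and assign midranks.
sorted (value, group, rank): (10,G1,1), (11,G1,2.5), (11,G2,2.5), (12,G4,4), (13,G2,5), (14,G1,6.5), (14,G4,6.5), (16,G4,8), (19,G3,9), (20,G2,10.5), (20,G3,10.5), (24,G1,12.5), (24,G4,12.5), (26,G2,14), (28,G3,15)
Step 2: Sum ranks within each group.
R_1 = 22.5 (n_1 = 4)
R_2 = 32 (n_2 = 4)
R_3 = 34.5 (n_3 = 3)
R_4 = 31 (n_4 = 4)
Step 3: H = 12/(N(N+1)) * sum(R_i^2/n_i) - 3(N+1)
     = 12/(15*16) * (22.5^2/4 + 32^2/4 + 34.5^2/3 + 31^2/4) - 3*16
     = 0.050000 * 1019.56 - 48
     = 2.978125.
Step 4: Ties present; correction factor C = 1 - 24/(15^3 - 15) = 0.992857. Corrected H = 2.978125 / 0.992857 = 2.999550.
Step 5: Under H0, H ~ chi^2(3); p-value = 0.391695.
Step 6: alpha = 0.05. fail to reject H0.

H = 2.9996, df = 3, p = 0.391695, fail to reject H0.
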